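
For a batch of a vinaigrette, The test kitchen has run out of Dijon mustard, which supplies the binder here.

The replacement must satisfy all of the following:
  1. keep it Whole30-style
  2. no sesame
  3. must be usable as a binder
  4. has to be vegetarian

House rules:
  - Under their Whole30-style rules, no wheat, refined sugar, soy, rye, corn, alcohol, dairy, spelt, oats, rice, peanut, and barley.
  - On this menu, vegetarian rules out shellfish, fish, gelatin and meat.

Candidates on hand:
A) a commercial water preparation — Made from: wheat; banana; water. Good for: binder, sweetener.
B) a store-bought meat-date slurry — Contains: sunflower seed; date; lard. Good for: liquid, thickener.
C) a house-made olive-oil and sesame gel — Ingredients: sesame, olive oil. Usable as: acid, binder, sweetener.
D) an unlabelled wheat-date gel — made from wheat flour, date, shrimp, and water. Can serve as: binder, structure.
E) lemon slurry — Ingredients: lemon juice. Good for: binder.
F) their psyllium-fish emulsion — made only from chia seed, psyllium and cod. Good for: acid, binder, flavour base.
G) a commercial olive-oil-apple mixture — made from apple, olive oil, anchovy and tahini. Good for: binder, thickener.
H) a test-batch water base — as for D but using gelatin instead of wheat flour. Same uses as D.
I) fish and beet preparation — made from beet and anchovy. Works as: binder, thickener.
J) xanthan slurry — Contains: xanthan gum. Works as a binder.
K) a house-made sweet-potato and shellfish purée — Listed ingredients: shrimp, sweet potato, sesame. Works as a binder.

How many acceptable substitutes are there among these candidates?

A: has wheat, so not Whole30-style — out
B: not usable as a binder; has lard, so not vegetarian — reject
C: has sesame, so not sesame-free — out
D: has wheat flour, so not Whole30-style; has shrimp, so not vegetarian — no
E: vegetarian, Whole30-style — keep
F: has cod, so not vegetarian — out
G: has anchovy, so not vegetarian; has tahini, so not sesame-free — reject
H: has gelatin, so not vegetarian — reject
I: has anchovy, so not vegetarian — reject
J: only xanthan gum; none excluded — OK
K: has shrimp, so not vegetarian; has sesame, so not sesame-free — no

2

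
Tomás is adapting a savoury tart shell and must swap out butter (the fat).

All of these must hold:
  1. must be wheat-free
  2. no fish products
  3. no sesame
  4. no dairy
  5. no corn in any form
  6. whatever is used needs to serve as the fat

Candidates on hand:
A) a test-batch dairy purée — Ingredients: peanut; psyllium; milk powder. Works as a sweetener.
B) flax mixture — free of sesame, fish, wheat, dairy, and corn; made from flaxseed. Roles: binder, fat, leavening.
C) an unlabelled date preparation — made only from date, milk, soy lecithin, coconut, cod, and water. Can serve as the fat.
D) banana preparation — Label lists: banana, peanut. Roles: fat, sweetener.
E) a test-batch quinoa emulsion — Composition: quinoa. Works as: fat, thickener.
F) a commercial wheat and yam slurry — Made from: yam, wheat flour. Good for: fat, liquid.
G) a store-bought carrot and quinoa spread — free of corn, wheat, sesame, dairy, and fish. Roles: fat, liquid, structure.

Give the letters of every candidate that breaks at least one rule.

A: not usable as a fat; has milk powder, so not dairy-free — no
B: every rule checks out — keep
C: has milk, so not dairy-free; has cod, so not fish-free — out
D: only peanut and banana; none excluded — OK
E: no corn, no fish — OK
F: has wheat flour, so not wheat-free — reject
G: all constraints satisfied — valid

A, C, F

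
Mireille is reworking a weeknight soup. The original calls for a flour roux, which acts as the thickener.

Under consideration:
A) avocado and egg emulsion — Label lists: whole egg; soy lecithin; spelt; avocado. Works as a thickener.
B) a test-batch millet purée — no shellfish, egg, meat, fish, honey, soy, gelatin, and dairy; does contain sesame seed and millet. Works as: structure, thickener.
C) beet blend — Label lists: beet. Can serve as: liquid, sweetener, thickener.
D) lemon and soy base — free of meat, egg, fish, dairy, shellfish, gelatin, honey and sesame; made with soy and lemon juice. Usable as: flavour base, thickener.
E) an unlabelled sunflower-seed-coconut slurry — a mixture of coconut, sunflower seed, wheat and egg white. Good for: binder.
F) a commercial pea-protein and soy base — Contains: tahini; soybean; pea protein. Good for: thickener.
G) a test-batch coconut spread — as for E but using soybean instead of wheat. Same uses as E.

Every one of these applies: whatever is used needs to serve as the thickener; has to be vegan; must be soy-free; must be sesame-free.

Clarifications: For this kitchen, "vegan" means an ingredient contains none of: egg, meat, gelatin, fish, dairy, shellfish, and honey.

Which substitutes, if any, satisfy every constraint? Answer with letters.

A: has whole egg, so not vegan; has soy lecithin, so not soy-free — reject
B: has sesame seed, so not sesame-free — no
C: every rule checks out — OK
D: has soy, so not soy-free — reject
E: not usable as a thickener; has egg white, so not vegan — out
F: has tahini, so not sesame-free; has soybean, so not soy-free — out
G: not usable as a thickener; has egg white, so not vegan (and 1 more) — reject

C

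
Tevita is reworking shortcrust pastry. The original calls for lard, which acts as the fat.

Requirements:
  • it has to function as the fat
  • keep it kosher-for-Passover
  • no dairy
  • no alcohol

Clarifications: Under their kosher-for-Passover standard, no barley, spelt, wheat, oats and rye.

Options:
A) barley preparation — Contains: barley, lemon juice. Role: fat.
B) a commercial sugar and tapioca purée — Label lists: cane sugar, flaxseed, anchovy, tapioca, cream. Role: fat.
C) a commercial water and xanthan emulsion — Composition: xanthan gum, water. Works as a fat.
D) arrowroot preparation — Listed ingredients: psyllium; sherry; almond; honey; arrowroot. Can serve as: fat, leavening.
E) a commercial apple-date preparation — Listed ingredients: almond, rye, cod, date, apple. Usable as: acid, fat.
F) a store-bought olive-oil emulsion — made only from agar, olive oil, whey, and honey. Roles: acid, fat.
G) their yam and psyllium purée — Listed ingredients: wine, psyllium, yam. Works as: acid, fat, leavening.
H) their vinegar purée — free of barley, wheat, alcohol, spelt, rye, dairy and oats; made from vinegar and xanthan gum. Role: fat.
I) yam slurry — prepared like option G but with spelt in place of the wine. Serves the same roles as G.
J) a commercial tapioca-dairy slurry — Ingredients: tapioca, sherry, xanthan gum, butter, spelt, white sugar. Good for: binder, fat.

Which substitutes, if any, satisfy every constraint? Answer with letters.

C, H

A: has barley, so not kosher-for-Passover — out
B: has cream, so not dairy-free — out
C: every rule checks out — keep
D: has sherry, so not alcohol-free — out
E: has rye, so not kosher-for-Passover — reject
F: has whey, so not dairy-free — no
G: has wine, so not alcohol-free — reject
H: no dairy, kosher-for-Passover — valid
I: has spelt, so not kosher-for-Passover — reject
J: has spelt, so not kosher-for-Passover; has butter, so not dairy-free (and 1 more) — reject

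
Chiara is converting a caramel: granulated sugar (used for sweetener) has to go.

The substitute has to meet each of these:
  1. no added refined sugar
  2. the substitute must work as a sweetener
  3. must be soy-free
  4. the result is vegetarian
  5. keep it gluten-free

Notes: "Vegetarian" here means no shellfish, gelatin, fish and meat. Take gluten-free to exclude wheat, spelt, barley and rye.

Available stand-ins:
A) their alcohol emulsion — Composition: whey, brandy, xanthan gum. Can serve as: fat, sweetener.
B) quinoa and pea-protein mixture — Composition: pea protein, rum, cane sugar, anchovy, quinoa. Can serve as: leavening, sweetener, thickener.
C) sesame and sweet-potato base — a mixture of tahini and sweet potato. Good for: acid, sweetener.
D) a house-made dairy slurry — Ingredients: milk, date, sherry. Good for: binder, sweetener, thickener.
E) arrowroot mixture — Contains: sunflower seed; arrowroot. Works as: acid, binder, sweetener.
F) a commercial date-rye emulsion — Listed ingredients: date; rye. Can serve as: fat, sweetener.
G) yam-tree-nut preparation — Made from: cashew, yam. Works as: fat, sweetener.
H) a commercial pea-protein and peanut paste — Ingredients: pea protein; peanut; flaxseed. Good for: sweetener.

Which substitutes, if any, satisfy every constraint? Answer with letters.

A, C, D, E, G, H

A: works as a sweetener, gluten-free, no refined sugar — OK
B: has anchovy, so not vegetarian; has cane sugar, so not no-added-sugar — out
C: works as a sweetener, gluten-free, vegetarian — keep
D: only sherry, milk and date; none excluded — OK
E: only arrowroot and sunflower seed; none excluded — valid
F: has rye, so not gluten-free — reject
G: only cashew and yam; none excluded — OK
H: only peanut, pea protein, and flaxseed; none excluded — OK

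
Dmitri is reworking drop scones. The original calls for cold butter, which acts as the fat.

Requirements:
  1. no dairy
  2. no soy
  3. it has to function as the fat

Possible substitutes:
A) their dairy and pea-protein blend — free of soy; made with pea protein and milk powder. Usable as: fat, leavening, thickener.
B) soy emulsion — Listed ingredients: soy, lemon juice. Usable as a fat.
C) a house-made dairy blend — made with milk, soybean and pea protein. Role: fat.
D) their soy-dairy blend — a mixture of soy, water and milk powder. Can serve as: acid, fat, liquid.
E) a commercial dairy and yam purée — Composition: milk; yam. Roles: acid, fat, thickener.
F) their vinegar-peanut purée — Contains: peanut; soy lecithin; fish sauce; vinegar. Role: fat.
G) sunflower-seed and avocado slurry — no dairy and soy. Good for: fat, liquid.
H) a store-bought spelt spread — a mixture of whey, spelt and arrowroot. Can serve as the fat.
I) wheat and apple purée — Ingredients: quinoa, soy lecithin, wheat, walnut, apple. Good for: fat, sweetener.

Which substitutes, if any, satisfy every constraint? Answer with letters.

G

A: has milk powder, so not dairy-free — out
B: has soy, so not soy-free — no
C: has milk, so not dairy-free; has soybean, so not soy-free — out
D: has milk powder, so not dairy-free; has soy, so not soy-free — reject
E: has milk, so not dairy-free — reject
F: has soy lecithin, so not soy-free — reject
G: every rule checks out — OK
H: has whey, so not dairy-free — reject
I: has soy lecithin, so not soy-free — out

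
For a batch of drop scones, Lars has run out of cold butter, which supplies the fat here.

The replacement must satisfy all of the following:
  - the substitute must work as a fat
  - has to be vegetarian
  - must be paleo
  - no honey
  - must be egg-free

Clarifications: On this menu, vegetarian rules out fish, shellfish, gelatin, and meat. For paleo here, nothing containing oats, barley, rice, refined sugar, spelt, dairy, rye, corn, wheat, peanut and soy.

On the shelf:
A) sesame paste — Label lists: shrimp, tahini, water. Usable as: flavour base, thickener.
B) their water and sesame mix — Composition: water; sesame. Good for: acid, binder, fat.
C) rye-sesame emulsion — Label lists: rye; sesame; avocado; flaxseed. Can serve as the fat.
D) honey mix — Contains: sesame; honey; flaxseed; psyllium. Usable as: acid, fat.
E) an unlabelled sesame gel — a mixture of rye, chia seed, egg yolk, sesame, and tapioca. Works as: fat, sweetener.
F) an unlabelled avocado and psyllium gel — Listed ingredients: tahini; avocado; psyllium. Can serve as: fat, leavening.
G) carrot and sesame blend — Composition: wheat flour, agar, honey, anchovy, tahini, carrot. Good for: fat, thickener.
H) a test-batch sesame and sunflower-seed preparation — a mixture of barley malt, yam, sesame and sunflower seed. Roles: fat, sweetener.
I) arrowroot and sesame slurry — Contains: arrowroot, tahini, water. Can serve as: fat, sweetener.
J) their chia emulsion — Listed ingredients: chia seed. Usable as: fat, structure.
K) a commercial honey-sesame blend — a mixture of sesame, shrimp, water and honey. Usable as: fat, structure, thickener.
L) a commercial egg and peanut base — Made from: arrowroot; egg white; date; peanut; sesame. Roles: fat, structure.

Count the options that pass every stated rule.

A: not usable as a fat; has shrimp, so not vegetarian — out
B: every rule checks out — valid
C: has rye, so not paleo — reject
D: has honey, so not honey-free — out
E: has rye, so not paleo; has egg yolk, so not egg-free — no
F: only tahini, avocado, and psyllium; none excluded — OK
G: has anchovy, so not vegetarian; has wheat flour, so not paleo (and 1 more) — out
H: has barley malt, so not paleo — reject
I: vegetarian, paleo — valid
J: works as a fat, no honey, no egg — valid
K: has shrimp, so not vegetarian; has honey, so not honey-free — no
L: has peanut, so not paleo; has egg white, so not egg-free — no

4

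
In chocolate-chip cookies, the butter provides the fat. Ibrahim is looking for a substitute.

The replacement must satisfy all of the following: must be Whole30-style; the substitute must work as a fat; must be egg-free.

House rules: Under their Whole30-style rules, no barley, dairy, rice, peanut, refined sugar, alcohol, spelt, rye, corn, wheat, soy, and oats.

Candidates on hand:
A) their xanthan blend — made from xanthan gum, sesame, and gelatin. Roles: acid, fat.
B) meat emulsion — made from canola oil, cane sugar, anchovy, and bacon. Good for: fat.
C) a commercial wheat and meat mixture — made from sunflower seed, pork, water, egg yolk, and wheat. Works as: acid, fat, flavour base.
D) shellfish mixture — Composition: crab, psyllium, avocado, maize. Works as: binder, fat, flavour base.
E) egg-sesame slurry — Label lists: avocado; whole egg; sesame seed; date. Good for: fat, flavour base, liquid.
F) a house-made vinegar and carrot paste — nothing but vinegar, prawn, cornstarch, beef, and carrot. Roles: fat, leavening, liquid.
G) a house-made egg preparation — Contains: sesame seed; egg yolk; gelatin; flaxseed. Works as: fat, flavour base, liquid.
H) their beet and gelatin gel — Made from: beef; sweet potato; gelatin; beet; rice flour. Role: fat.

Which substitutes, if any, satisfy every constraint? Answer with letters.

A

A: only gelatin, sesame, and xanthan gum; none excluded — keep
B: has cane sugar, so not Whole30-style — no
C: has wheat, so not Whole30-style; has egg yolk, so not egg-free — out
D: has maize, so not Whole30-style — no
E: has whole egg, so not egg-free — out
F: has cornstarch, so not Whole30-style — reject
G: has egg yolk, so not egg-free — out
H: has rice flour, so not Whole30-style — no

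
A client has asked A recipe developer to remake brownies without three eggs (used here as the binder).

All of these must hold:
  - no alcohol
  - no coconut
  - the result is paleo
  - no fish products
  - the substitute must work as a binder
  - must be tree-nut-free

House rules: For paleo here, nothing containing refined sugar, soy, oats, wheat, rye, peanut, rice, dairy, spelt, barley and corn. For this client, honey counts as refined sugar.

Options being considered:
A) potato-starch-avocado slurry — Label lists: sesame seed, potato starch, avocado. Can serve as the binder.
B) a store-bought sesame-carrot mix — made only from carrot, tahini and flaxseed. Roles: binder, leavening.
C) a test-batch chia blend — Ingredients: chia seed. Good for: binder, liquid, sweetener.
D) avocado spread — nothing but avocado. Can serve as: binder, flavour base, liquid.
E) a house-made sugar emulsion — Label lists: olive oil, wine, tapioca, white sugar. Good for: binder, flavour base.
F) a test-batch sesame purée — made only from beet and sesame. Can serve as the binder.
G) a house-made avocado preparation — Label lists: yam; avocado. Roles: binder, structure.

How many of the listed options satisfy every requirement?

A: nothing on the exclusion list — OK
B: only tahini, carrot, and flaxseed; none excluded — valid
C: only chia seed; none excluded — keep
D: nothing on the exclusion list — OK
E: has white sugar, so not paleo; has wine, so not alcohol-free — reject
F: only sesame and beet; none excluded — OK
G: works as a binder, no coconut, paleo — OK

6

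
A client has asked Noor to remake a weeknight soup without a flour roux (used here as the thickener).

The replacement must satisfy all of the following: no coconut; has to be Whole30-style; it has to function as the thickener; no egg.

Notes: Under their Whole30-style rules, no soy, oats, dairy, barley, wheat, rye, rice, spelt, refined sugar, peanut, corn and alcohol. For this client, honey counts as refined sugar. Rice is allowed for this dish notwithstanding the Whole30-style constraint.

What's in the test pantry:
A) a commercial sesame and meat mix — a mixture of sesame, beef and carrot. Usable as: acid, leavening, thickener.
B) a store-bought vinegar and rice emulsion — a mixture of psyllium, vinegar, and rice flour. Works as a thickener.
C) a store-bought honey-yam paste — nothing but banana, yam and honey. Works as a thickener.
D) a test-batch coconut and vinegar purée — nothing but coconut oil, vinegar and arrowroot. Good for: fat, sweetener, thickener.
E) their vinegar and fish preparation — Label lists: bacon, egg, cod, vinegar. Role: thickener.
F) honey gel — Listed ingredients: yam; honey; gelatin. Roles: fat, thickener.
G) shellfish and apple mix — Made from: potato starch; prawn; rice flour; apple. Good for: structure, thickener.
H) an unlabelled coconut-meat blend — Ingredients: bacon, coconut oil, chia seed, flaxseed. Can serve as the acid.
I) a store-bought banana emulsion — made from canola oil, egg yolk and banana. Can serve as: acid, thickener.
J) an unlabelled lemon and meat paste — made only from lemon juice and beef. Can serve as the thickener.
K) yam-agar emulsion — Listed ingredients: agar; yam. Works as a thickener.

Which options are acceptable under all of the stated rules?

A, B, G, J, K

A: every rule checks out — valid
B: rice is permitted under the Whole30-style carve-out; nothing else excluded — valid
C: has honey, so not Whole30-style — reject
D: has coconut oil, so not coconut-free — no
E: has egg, so not egg-free — out
F: has honey, so not Whole30-style — no
G: rice is permitted under the Whole30-style carve-out; nothing else excluded — OK
H: not usable as a thickener; has coconut oil, so not coconut-free — reject
I: has egg yolk, so not egg-free — no
J: Whole30-style, no egg — OK
K: Whole30-style, no egg — OK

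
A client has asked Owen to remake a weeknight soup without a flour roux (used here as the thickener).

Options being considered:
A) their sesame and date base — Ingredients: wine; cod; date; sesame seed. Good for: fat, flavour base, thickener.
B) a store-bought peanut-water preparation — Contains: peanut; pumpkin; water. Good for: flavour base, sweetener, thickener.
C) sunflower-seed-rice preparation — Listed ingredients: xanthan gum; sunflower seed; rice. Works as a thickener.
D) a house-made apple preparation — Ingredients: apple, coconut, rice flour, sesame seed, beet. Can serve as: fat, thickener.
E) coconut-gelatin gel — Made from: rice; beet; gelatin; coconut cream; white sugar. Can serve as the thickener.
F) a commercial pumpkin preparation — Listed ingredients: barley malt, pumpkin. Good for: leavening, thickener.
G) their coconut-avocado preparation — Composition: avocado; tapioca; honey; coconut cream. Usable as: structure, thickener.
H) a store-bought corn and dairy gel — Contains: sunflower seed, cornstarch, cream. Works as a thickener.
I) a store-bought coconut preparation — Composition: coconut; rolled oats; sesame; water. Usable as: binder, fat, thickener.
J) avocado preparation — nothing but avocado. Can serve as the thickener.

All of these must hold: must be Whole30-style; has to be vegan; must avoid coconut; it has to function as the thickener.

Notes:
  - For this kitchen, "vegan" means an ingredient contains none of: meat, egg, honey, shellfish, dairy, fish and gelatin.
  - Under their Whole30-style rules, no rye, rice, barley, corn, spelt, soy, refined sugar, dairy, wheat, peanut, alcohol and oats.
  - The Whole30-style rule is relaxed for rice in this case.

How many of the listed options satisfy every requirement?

2

A: has cod, so not vegan; has wine, so not Whole30-style — reject
B: has peanut, so not Whole30-style — out
C: rice is permitted under the Whole30-style carve-out; nothing else excluded — OK
D: has coconut, so not coconut-free — reject
E: has gelatin, so not vegan; has white sugar, so not Whole30-style (and 1 more) — no
F: has barley malt, so not Whole30-style — no
G: has honey, so not vegan; has coconut cream, so not coconut-free — out
H: has cream, so not vegan; has cornstarch, so not Whole30-style — no
I: has rolled oats, so not Whole30-style; has coconut, so not coconut-free — no
J: only avocado; none excluded — keep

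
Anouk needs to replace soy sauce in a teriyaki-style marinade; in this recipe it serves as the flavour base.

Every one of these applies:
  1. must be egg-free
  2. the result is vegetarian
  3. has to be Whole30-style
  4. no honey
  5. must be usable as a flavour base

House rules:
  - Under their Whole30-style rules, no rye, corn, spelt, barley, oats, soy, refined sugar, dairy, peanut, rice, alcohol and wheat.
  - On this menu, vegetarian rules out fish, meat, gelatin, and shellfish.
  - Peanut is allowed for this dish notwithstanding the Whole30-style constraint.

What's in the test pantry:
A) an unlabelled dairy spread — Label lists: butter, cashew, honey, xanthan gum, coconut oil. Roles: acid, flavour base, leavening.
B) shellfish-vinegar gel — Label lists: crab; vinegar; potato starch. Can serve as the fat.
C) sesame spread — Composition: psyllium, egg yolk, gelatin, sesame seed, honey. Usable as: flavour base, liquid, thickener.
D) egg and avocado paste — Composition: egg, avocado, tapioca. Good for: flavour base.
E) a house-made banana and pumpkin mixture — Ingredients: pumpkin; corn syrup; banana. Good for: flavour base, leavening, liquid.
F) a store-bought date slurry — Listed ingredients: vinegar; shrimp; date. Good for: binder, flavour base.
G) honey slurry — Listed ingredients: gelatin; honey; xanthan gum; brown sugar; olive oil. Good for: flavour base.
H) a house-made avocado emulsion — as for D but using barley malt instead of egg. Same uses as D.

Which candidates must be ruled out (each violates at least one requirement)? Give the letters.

A: has butter, so not Whole30-style; has honey, so not honey-free — out
B: not usable as a flavour base; has crab, so not vegetarian — no
C: has gelatin, so not vegetarian; has honey, so not honey-free (and 1 more) — no
D: has egg, so not egg-free — out
E: has corn syrup, so not Whole30-style — out
F: has shrimp, so not vegetarian — out
G: has brown sugar, so not Whole30-style; has gelatin, so not vegetarian (and 1 more) — out
H: has barley malt, so not Whole30-style — out

A, B, C, D, E, F, G, H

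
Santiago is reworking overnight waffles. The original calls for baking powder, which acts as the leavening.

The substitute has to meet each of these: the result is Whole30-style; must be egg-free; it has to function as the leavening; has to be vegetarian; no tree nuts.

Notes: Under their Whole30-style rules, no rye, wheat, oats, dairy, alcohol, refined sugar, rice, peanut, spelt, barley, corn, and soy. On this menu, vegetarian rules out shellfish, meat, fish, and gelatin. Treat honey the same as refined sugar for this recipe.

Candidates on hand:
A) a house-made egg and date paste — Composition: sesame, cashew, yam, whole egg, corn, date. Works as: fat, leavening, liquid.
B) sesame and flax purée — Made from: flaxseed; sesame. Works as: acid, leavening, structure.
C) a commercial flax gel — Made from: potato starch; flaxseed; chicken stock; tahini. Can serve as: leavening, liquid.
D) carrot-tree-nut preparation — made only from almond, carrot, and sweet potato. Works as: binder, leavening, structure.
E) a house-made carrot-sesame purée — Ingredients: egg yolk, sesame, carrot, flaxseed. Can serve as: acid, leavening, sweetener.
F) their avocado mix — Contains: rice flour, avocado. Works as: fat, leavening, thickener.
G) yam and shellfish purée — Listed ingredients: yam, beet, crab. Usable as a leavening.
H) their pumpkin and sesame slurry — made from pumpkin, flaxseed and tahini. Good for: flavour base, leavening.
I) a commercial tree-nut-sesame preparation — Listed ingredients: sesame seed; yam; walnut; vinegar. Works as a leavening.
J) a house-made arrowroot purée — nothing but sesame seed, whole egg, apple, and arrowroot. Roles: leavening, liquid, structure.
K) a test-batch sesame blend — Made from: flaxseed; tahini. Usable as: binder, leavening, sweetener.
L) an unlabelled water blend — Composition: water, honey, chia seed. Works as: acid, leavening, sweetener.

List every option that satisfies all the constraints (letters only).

B, H, K

A: has corn, so not Whole30-style; has cashew, so not tree-nut-free (and 1 more) — out
B: no egg, no tree nuts — keep
C: has chicken stock, so not vegetarian — no
D: has almond, so not tree-nut-free — out
E: has egg yolk, so not egg-free — reject
F: has rice flour, so not Whole30-style — no
G: has crab, so not vegetarian — no
H: no tree nuts, Whole30-style — OK
I: has walnut, so not tree-nut-free — reject
J: has whole egg, so not egg-free — out
K: every rule checks out — valid
L: has honey, so not Whole30-style — reject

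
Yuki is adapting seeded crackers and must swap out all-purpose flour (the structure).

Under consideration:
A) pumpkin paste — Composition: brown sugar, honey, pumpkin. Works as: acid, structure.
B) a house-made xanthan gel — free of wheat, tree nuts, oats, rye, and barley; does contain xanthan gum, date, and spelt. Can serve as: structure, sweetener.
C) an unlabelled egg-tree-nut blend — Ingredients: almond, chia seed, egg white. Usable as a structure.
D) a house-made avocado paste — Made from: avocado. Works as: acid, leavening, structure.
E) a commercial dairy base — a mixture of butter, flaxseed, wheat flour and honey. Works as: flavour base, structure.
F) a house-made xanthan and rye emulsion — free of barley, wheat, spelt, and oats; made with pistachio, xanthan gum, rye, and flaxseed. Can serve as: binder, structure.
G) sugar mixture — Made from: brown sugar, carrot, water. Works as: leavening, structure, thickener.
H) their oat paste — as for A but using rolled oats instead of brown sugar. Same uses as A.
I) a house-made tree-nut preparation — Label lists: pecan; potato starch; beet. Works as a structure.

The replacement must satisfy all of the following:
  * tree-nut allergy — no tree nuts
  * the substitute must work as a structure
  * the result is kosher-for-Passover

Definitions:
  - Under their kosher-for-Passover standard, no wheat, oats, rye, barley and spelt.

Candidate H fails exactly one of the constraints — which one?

usable as a structure: satisfied
kosher-for-Passover: has rolled oats — fails
tree-nut-free: satisfied

kosher-for-Passover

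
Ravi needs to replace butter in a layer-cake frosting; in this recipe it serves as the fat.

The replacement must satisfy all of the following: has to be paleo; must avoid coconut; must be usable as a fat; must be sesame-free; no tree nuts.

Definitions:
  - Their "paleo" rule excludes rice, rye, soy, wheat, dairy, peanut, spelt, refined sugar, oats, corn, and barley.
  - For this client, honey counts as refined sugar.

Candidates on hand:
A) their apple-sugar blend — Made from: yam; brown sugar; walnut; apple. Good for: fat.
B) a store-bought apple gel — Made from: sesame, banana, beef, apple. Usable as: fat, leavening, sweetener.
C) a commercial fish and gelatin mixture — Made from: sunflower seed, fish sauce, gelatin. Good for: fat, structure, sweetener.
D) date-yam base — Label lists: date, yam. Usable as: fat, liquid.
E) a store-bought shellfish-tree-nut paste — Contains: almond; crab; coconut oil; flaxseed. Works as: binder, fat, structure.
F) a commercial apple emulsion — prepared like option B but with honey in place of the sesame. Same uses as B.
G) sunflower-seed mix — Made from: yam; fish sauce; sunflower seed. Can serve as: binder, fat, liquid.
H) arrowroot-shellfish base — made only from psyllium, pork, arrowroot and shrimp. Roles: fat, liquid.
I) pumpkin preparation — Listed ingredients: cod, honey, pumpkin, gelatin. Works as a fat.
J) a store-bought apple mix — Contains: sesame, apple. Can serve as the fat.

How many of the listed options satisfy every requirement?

4

A: has brown sugar, so not paleo; has walnut, so not tree-nut-free — reject
B: has sesame, so not sesame-free — no
C: every rule checks out — keep
D: works as a fat, no tree nuts, paleo — keep
E: has coconut oil, so not coconut-free; has almond, so not tree-nut-free — reject
F: has honey, so not paleo — reject
G: only fish sauce, yam, and sunflower seed; none excluded — OK
H: nothing on the exclusion list — OK
I: has honey, so not paleo — reject
J: has sesame, so not sesame-free — reject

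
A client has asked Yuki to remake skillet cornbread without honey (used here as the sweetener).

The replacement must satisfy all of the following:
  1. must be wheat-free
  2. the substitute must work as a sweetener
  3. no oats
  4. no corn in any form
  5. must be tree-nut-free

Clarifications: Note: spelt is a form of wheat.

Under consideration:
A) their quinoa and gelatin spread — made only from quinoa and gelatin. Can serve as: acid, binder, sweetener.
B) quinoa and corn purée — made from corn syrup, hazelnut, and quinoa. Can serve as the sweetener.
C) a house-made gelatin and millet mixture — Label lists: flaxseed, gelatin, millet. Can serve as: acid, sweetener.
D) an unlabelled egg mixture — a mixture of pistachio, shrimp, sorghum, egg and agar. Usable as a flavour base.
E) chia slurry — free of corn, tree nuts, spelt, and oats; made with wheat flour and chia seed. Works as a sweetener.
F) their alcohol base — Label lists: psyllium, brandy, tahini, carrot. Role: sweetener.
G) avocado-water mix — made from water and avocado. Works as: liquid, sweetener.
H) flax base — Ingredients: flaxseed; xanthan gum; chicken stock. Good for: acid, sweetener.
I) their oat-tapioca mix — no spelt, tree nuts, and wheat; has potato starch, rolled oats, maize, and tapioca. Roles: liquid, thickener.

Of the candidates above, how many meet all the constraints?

A: only gelatin and quinoa; none excluded — keep
B: has corn syrup, so not corn-free; has hazelnut, so not tree-nut-free — no
C: only gelatin, flaxseed, and millet; none excluded — OK
D: not usable as a sweetener; has pistachio, so not tree-nut-free — no
E: has wheat flour, so not wheat-free — no
F: no corn, wheat-free — keep
G: only avocado and water; none excluded — OK
H: works as a sweetener, no corn, no tree nuts — keep
I: not usable as a sweetener; has maize, so not corn-free (and 1 more) — reject

5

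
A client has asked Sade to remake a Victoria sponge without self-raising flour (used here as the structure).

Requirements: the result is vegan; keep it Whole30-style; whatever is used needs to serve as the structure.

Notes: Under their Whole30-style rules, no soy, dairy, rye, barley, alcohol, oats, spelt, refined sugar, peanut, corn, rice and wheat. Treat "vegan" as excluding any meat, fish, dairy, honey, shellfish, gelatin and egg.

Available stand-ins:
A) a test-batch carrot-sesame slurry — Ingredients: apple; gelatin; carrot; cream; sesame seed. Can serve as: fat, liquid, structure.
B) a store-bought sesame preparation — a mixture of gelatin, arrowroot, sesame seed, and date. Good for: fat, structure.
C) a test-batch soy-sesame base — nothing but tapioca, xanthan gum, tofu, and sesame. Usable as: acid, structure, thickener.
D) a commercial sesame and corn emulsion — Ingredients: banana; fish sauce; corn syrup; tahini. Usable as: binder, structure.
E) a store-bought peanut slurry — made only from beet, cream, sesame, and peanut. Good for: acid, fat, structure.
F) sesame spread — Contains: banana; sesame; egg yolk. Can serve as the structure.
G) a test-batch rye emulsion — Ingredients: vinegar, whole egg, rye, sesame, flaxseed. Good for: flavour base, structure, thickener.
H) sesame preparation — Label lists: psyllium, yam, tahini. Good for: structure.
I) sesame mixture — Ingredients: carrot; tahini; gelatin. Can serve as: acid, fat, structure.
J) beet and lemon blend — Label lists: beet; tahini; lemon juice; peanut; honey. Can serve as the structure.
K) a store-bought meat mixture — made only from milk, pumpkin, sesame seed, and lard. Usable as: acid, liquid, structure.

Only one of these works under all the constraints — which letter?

A: has cream, so not Whole30-style; has cream, so not vegan — out
B: has gelatin, so not vegan — out
C: has tofu, so not Whole30-style — no
D: has corn syrup, so not Whole30-style; has fish sauce, so not vegan — reject
E: has cream, so not Whole30-style; has cream, so not vegan — no
F: has egg yolk, so not vegan — out
G: has rye, so not Whole30-style; has whole egg, so not vegan — out
H: works as a structure, vegan, Whole30-style — keep
I: has gelatin, so not vegan — reject
J: has peanut, so not Whole30-style; has honey, so not vegan — no
K: has milk, so not Whole30-style; has milk, so not vegan — reject

H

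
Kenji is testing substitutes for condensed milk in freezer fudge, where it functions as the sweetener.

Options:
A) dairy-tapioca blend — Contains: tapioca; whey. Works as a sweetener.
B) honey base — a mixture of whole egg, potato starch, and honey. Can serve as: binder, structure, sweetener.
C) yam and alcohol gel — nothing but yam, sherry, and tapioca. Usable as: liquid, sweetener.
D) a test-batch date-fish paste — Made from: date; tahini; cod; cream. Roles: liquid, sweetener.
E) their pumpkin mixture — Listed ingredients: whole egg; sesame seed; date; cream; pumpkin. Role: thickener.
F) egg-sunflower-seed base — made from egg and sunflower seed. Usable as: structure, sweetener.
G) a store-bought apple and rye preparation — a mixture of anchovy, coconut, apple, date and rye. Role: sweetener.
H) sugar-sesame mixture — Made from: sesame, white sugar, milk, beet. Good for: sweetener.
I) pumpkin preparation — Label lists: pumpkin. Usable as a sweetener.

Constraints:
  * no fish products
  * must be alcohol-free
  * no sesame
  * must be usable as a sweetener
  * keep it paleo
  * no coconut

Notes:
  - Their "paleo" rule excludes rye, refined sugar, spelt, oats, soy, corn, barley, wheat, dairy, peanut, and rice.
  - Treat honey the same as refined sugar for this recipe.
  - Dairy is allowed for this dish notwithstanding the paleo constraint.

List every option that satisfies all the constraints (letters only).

A: dairy is permitted under the paleo carve-out; nothing else excluded — valid
B: has honey, so not paleo — out
C: has sherry, so not alcohol-free — reject
D: has cod, so not fish-free; has tahini, so not sesame-free — reject
E: not usable as a sweetener; has sesame seed, so not sesame-free — out
F: only egg and sunflower seed; none excluded — valid
G: has rye, so not paleo; has anchovy, so not fish-free (and 1 more) — no
H: has white sugar, so not paleo; has sesame, so not sesame-free — no
I: all constraints satisfied — valid

A, F, I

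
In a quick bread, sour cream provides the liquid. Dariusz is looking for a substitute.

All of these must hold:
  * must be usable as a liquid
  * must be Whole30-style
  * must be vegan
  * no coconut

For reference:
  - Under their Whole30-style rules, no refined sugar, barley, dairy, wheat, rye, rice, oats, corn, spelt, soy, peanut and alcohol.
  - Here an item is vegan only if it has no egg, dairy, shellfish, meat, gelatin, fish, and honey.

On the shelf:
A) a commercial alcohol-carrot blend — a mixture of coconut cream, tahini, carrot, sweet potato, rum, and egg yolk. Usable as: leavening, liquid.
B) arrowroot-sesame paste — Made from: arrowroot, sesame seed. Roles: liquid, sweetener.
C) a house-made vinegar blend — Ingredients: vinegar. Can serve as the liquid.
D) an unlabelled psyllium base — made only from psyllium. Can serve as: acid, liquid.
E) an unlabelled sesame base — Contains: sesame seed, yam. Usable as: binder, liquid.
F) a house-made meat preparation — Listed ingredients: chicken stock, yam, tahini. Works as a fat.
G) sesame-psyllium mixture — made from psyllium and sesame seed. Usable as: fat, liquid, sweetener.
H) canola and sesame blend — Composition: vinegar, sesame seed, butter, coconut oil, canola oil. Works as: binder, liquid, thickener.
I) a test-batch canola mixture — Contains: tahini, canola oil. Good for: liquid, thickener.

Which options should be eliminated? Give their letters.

A: has rum, so not Whole30-style; has egg yolk, so not vegan (and 1 more) — out
B: all constraints satisfied — valid
C: every rule checks out — OK
D: Whole30-style, vegan — valid
E: every rule checks out — keep
F: not usable as a liquid; has chicken stock, so not vegan — out
G: only sesame seed and psyllium; none excluded — OK
H: has butter, so not Whole30-style; has butter, so not vegan (and 1 more) — reject
I: works as a liquid, Whole30-style, no coconut — valid

A, F, H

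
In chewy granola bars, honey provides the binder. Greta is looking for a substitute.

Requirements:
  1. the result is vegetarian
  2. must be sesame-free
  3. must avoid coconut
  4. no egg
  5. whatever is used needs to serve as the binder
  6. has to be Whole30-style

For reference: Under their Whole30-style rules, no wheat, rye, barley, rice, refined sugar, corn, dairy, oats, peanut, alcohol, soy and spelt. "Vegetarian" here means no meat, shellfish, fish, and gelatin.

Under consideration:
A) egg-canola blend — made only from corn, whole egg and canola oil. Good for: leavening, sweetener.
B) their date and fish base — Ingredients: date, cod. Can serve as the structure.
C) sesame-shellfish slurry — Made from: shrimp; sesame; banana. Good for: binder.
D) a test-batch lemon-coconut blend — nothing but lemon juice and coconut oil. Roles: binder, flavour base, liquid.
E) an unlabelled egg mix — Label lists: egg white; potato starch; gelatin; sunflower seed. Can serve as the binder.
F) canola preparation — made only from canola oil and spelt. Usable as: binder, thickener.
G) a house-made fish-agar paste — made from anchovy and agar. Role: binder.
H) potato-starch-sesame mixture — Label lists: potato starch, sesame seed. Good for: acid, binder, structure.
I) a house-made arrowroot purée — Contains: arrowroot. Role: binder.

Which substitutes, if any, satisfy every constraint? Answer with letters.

A: not usable as a binder; has corn, so not Whole30-style (and 1 more) — out
B: not usable as a binder; has cod, so not vegetarian — reject
C: has shrimp, so not vegetarian; has sesame, so not sesame-free — out
D: has coconut oil, so not coconut-free — out
E: has gelatin, so not vegetarian; has egg white, so not egg-free — reject
F: has spelt, so not Whole30-style — out
G: has anchovy, so not vegetarian — out
H: has sesame seed, so not sesame-free — out
I: all constraints satisfied — keep

I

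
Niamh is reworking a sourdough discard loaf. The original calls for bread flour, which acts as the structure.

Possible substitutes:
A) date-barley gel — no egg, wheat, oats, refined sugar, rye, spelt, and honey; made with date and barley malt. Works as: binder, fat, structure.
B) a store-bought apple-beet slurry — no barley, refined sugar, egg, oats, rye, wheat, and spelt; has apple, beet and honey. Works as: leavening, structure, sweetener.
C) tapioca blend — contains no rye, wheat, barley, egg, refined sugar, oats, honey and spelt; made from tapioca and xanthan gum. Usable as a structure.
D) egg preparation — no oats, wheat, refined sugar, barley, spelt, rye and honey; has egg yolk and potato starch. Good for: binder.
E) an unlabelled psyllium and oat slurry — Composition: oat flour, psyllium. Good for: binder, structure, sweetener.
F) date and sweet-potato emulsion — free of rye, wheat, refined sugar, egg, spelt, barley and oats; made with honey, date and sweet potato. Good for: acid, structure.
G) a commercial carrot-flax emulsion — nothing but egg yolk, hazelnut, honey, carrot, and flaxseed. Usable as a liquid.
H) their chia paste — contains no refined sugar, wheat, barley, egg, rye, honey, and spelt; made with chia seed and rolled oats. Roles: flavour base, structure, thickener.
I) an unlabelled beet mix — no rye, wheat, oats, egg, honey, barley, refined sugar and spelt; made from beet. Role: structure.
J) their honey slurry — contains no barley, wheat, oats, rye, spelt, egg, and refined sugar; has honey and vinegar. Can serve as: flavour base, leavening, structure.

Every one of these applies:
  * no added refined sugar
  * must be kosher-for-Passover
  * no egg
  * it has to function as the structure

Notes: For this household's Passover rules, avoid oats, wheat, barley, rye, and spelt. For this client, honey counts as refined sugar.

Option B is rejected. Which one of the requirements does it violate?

no-added-sugar

usable as a structure: satisfied
kosher-for-Passover: satisfied
no-added-sugar: has honey — fails
egg-free: satisfied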